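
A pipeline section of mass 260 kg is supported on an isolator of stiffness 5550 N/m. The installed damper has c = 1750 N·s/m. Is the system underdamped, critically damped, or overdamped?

c_c = 2√(k·m) = 2402 N·s/m; ζ = c/c_c = 1750/2402 = 0.728.
Since ζ < 1 the system is underdamped.

underdamped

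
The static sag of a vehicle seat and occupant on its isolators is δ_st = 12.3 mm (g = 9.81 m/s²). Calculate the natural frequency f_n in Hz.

ω_n = √(g/δ_st) = √(9.81/0.0123) = √797.6 = 28.24 rad/s.
f_n = ω_n/(2π) = 28.24/6.283 = 4.495 Hz.

4.49 Hz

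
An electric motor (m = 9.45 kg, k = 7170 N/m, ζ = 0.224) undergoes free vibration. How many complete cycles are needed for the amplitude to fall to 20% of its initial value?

2 cycles

Logarithmic decrement δ = 2πζ/√(1 − ζ²) = 2π × 0.2240/√(1 − 0.0502) = 1.444.
x_n/x₀ = e^(−nδ) ≤ 0.2; take ln: n ≥ ln(1/0.2)/δ = 1.609/1.444 = 1.114.
So 2 complete cycles are required.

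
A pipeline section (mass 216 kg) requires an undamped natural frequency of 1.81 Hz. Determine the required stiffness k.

27900 N/m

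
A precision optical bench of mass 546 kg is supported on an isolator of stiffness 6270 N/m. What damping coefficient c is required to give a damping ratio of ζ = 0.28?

c_c = 2√(k·m) = 2√(6270 × 546) = 3700 N·s/m.
c = ζ·c_c = 0.28 × 3700 = 1036 N·s/m.

1040 N·s/m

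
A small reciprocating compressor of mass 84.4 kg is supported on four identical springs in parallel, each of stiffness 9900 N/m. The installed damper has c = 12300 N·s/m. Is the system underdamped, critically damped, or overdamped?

overdamped

Parallel springs add: k_eq = 4 × 9900 = 39600 N/m.
c_c = 2√(k_eq·m) = 3656 N·s/m; ζ = c/c_c = 12300/3656 = 3.36.
Since ζ > 1 the system is overdamped.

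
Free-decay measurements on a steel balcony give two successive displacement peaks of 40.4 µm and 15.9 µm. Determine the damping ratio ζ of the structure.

0.147

Logarithmic decrement δ = (1/n)·ln(x₀/x_n) = (1/1)·ln(40.4/15.9) = (1/1)·ln(2.541) = 0.9325.
ζ = δ/√(4π² + δ²) = 0.9325/√(39.48 + 0.870) = 0.9325/6.352 = 0.1468.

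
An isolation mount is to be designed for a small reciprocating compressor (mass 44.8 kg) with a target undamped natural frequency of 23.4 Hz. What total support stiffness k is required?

968000 N/m

ω_n = 2πf_n = 2π × 23.4 = 147.0 rad/s.
k = m·ω_n² = 44.8 × 147.0² = 44.8 × 21620 = 968400 N/m.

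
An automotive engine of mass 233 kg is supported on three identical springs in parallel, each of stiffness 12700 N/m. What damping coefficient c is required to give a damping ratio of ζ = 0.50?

Parallel springs add: k_eq = 3 × 12700 = 38100 N/m.
c_c = 2√(k_eq·m) = 2√(38100 × 233) = 5959 N·s/m.
c = ζ·c_c = 0.50 × 5959 = 2979 N·s/m.

2980 N·s/m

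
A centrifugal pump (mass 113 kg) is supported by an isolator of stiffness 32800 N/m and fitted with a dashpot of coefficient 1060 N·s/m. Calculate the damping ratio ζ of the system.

ω_n = √(k/m) = √(32800/113) = 17.04 rad/s.
Critical damping c_c = 2√(k·m) = 2√(32800 × 113) = 3850 N·s/m, so ζ = c/c_c = 1060/3850 = 0.2753.

0.275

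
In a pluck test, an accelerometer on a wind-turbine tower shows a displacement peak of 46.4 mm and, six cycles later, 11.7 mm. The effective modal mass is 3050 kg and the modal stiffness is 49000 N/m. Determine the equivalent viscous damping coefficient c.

893 N·s/m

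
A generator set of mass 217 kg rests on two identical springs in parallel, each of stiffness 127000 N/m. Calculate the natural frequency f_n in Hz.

Parallel springs add: k_eq = 2 × 127000 = 254000 N/m.
ω_n = √(k_eq/m) = √(254000/217) = √1171 = 34.21 rad/s.
f_n = ω_n/(2π) = 34.21/6.283 = 5.445 Hz.

5.45 Hz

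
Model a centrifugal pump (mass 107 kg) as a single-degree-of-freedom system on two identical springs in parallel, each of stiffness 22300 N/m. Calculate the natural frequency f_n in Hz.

3.25 Hz

Parallel springs add: k_eq = 2 × 22300 = 44600 N/m.
ω_n = √(k_eq/m) = √(44600/107) = √416.8 = 20.42 rad/s.
f_n = ω_n/(2π) = 20.42/6.283 = 3.249 Hz.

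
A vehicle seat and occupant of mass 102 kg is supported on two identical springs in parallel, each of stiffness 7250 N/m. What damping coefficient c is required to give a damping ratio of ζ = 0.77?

1870 N·s/m

Parallel springs add: k_eq = 2 × 7250 = 14500 N/m.
c_c = 2√(k_eq·m) = 2√(14500 × 102) = 2432 N·s/m.
c = ζ·c_c = 0.77 × 2432 = 1873 N·s/m.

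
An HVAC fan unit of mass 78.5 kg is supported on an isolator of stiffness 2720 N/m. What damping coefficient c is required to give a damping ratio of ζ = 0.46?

c_c = 2√(k·m) = 2√(2720 × 78.5) = 924.2 N·s/m.
c = ζ·c_c = 0.46 × 924.2 = 425.1 N·s/m.

425 N·s/m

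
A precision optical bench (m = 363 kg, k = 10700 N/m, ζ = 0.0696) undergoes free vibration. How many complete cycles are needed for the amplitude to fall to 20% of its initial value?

4 cycles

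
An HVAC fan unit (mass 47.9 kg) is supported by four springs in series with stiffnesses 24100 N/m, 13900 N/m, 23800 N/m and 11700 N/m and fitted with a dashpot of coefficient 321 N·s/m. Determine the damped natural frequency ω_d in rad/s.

8.68 rad/s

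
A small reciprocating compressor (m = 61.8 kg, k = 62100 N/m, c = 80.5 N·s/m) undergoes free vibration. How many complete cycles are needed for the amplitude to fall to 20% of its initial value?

13 cycles

ζ = c/(2√(km)) = 80.5/(2√(62100 × 61.8)) = 80.5/3918 = 0.02055.
Logarithmic decrement δ = 2πζ/√(1 − ζ²) = 2π × 0.02055/√(1 − 0.000422) = 0.1291.
x_n/x₀ = e^(−nδ) ≤ 0.2; take ln: n ≥ ln(1/0.2)/δ = 1.609/0.1291 = 12.46.
So 13 complete cycles are required.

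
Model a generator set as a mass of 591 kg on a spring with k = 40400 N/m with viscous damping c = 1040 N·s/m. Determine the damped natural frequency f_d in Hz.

1.31 Hz

ω_n = √(k/m) = √(40400/591) = 8.268 rad/s.
Critical damping c_c = 2√(k·m) = 2√(40400 × 591) = 9773 N·s/m, so ζ = c/c_c = 1040/9773 = 0.1064.
ω_d = ω_n√(1 − ζ²) = 8.268 × √(1 − 0.0113) = 8.221 rad/s.
f_d = ω_d/(2π) = 1.308 Hz.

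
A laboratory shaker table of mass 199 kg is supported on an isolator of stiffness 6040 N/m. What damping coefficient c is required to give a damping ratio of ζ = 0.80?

c_c = 2√(k·m) = 2√(6040 × 199) = 2193 N·s/m.
c = ζ·c_c = 0.80 × 2193 = 1754 N·s/m.

1750 N·s/m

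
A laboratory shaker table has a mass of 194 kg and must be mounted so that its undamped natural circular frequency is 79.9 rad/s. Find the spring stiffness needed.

k = m·ω_n² = 194 × 79.90² = 194 × 6384 = 1238000 N/m.

1240000 N/m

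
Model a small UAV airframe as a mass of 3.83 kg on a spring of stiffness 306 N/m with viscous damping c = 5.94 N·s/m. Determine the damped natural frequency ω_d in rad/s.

8.90 rad/s

ω_n = √(k/m) = √(306.0/3.83) = 8.938 rad/s.
Critical damping c_c = 2√(k·m) = 2√(306.0 × 3.83) = 68.47 N·s/m, so ζ = c/c_c = 5.94/68.47 = 0.08676.
ω_d = ω_n√(1 − ζ²) = 8.938 × √(1 − 0.00753) = 8.905 rad/s.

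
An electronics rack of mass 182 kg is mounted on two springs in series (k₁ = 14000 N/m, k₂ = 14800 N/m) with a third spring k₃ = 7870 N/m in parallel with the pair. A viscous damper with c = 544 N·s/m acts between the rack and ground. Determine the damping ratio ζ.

Series pair: k_s = k₁k₂/(k₁+k₂) = (14000)(14800)/(14000 + 14800) = 7194 N/m. In parallel with k₃: k_eq = 7194 + 7870 = 15060 N/m.
ω_n = √(k_eq/m) = √(15060/182) = 9.098 rad/s.
Critical damping c_c = 2√(k_eq·m) = 2√(15060 × 182) = 3312 N·s/m, so ζ = c/c_c = 544/3312 = 0.1643.

0.164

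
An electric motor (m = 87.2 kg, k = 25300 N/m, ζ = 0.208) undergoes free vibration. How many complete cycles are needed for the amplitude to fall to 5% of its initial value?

3 cycles

Logarithmic decrement δ = 2πζ/√(1 − ζ²) = 2π × 0.2080/√(1 − 0.0433) = 1.336.
x_n/x₀ = e^(−nδ) ≤ 0.05; take ln: n ≥ ln(1/0.05)/δ = 2.996/1.336 = 2.242.
So 3 complete cycles are required.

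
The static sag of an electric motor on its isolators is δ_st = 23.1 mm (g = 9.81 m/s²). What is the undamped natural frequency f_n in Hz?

3.28 Hz

ω_n = √(g/δ_st) = √(9.81/0.0231) = √424.7 = 20.61 rad/s.
f_n = ω_n/(2π) = 20.61/6.283 = 3.280 Hz.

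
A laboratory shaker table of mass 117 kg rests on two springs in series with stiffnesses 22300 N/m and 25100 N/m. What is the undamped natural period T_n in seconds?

Series springs: 1/k_eq = 1/22300 + 1/25100 = 8.468×10^-5, so k_eq = 11810 N/m.
ω_n = √(k_eq/m) = √(11810/117) = √100.9 = 10.05 rad/s.
T_n = 2π/ω_n = 6.283/10.05 = 0.6254 s.

0.625 s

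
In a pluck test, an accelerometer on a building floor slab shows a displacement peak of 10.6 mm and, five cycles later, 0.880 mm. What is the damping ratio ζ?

Logarithmic decrement δ = (1/n)·ln(x₀/x_n) = (1/5)·ln(10.6/0.880) = (1/5)·ln(12.05) = 0.4977.
ζ = δ/√(4π² + δ²) = 0.4977/√(39.48 + 0.248) = 0.4977/6.303 = 0.07897.

0.0790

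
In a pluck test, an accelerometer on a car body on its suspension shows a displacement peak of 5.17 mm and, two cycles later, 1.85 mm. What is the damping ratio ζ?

0.0815

Logarithmic decrement δ = (1/n)·ln(x₀/x_n) = (1/2)·ln(5.17/1.85) = (1/2)·ln(2.795) = 0.5138.
ζ = δ/√(4π² + δ²) = 0.5138/√(39.48 + 0.264) = 0.5138/6.304 = 0.08151.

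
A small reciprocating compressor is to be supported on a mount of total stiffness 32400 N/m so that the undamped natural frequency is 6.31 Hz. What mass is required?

20.6 kg

ω_n = 2πf_n = 2π × 6.31 = 39.65 rad/s.
m = k/ω_n² = 32400/39.65² = 32400/1572 = 20.61 kg.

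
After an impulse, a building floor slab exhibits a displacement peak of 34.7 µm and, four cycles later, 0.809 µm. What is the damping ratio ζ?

0.148

Logarithmic decrement δ = (1/n)·ln(x₀/x_n) = (1/4)·ln(34.7/0.809) = (1/4)·ln(42.89) = 0.9397.
ζ = δ/√(4π² + δ²) = 0.9397/√(39.48 + 0.883) = 0.9397/6.353 = 0.1479.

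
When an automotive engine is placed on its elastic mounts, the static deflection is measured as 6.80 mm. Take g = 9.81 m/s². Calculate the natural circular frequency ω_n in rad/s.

ω_n = √(g/δ_st) = √(9.81/0.00680) = √1443 = 37.98 rad/s.

38.0 rad/s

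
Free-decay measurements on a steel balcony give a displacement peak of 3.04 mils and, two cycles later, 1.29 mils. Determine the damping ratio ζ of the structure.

0.0681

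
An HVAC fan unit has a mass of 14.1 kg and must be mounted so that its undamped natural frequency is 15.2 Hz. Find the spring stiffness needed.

129000 N/m

ω_n = 2πf_n = 2π × 15.2 = 95.50 rad/s.
k = m·ω_n² = 14.1 × 95.50² = 14.1 × 9121 = 128600 N/m.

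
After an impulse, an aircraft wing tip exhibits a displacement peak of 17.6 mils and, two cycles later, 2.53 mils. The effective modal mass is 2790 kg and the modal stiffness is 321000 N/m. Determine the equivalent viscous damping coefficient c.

9130 N·s/m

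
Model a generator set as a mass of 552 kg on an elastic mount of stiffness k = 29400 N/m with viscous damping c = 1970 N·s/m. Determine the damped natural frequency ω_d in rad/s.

7.08 rad/s

ω_n = √(k/m) = √(29400/552) = 7.298 rad/s.
Critical damping c_c = 2√(k·m) = 2√(29400 × 552) = 8057 N·s/m, so ζ = c/c_c = 1970/8057 = 0.2445.
ω_d = ω_n√(1 − ζ²) = 7.298 × √(1 − 0.0598) = 7.076 rad/s.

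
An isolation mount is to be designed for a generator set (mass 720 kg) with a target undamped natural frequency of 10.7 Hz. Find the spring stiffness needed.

3250000 N/m

ω_n = 2πf_n = 2π × 10.7 = 67.23 rad/s.
k = m·ω_n² = 720 × 67.23² = 720 × 4520 = 3254000 N/m.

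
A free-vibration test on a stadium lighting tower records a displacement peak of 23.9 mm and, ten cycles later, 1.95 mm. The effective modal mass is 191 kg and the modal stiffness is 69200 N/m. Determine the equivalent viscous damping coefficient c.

290 N·s/m

Logarithmic decrement δ = (1/n)·ln(x₀/x_n) = (1/10)·ln(23.9/1.95) = (1/10)·ln(12.26) = 0.2506.
ζ = δ/√(4π² + δ²) = 0.2506/√(39.48 + 0.0628) = 0.2506/6.288 = 0.03985.
c = ζ · 2√(km) = 0.03985 × 2√(69200 × 191) = 0.03985 × 7271 = 289.8 N·s/m.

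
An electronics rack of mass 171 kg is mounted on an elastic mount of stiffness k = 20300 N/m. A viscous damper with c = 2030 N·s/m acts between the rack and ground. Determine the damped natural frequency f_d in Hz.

ω_n = √(k/m) = √(20300/171) = 10.90 rad/s.
Critical damping c_c = 2√(k·m) = 2√(20300 × 171) = 3726 N·s/m, so ζ = c/c_c = 2030/3726 = 0.5448.
ω_d = ω_n√(1 − ζ²) = 10.90 × √(1 − 0.297) = 9.137 rad/s.
f_d = ω_d/(2π) = 1.454 Hz.

1.45 Hz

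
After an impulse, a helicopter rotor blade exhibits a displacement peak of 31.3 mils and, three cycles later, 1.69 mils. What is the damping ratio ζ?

0.153

Logarithmic decrement δ = (1/n)·ln(x₀/x_n) = (1/3)·ln(31.3/1.69) = (1/3)·ln(18.52) = 0.9730.
ζ = δ/√(4π² + δ²) = 0.9730/√(39.48 + 0.947) = 0.9730/6.358 = 0.1530.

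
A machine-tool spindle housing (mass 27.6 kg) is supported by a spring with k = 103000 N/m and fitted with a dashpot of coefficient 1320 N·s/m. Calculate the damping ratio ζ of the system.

ω_n = √(k/m) = √(103000/27.6) = 61.09 rad/s.
Critical damping c_c = 2√(k·m) = 2√(103000 × 27.6) = 3372 N·s/m, so ζ = c/c_c = 1320/3372 = 0.3914.

0.391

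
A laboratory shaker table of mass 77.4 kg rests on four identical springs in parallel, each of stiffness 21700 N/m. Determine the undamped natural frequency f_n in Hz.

Parallel springs add: k_eq = 4 × 21700 = 86800 N/m.
ω_n = √(k_eq/m) = √(86800/77.4) = √1121 = 33.49 rad/s.
f_n = ω_n/(2π) = 33.49/6.283 = 5.330 Hz.

5.33 Hz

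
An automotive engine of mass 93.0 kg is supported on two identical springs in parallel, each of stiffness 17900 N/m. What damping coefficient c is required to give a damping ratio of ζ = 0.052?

Parallel springs add: k_eq = 2 × 17900 = 35800 N/m.
c_c = 2√(k_eq·m) = 2√(35800 × 93.0) = 3649 N·s/m.
c = ζ·c_c = 0.052 × 3649 = 189.8 N·s/m.

190 N·s/m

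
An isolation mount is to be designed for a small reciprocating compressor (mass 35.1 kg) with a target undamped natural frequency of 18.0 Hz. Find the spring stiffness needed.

449000 N/m

ω_n = 2πf_n = 2π × 18.0 = 113.1 rad/s.
k = m·ω_n² = 35.1 × 113.1² = 35.1 × 12790 = 449000 N/m.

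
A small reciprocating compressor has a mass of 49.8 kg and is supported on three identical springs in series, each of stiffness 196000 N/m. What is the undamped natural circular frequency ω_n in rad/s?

36.2 rad/s

Series springs: 1/k_eq = 3/196000, so k_eq = 196000/3 = 65330 N/m.
ω_n = √(k_eq/m) = √(65330/49.8) = √1312 = 36.22 rad/s.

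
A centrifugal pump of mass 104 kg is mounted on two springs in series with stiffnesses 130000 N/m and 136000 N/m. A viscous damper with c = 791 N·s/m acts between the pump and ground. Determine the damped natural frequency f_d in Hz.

Series springs: 1/k_eq = 1/130000 + 1/136000 = 1.505×10^-5, so k_eq = 66470 N/m.
ω_n = √(k_eq/m) = √(66470/104) = 25.28 rad/s.
Critical damping c_c = 2√(k_eq·m) = 2√(66470 × 104) = 5258 N·s/m, so ζ = c/c_c = 791/5258 = 0.1504.
ω_d = ω_n√(1 − ζ²) = 25.28 × √(1 − 0.0226) = 24.99 rad/s.
f_d = ω_d/(2π) = 3.978 Hz.

3.98 Hz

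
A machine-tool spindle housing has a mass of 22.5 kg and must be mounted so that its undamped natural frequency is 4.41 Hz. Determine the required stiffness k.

ω_n = 2πf_n = 2π × 4.41 = 27.71 rad/s.
k = m·ω_n² = 22.5 × 27.71² = 22.5 × 767.8 = 17280 N/m.

17300 N/m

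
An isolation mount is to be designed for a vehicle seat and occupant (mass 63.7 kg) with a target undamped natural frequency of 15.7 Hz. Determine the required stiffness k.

ω_n = 2πf_n = 2π × 15.7 = 98.65 rad/s.
k = m·ω_n² = 63.7 × 98.65² = 63.7 × 9731 = 619900 N/m.

620000 N/m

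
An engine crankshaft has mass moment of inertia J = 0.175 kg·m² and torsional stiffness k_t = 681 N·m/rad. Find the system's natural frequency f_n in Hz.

9.93 Hz

ω_n = √(k_t/J) = √(681/0.175) = √3891 = 62.38 rad/s.
f_n = ω_n/(2π) = 62.38/6.283 = 9.928 Hz.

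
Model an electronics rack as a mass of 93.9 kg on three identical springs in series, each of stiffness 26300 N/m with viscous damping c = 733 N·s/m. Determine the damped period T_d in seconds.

Series springs: 1/k_eq = 3/26300, so k_eq = 26300/3 = 8767 N/m.
ω_n = √(k_eq/m) = √(8767/93.9) = 9.662 rad/s.
Critical damping c_c = 2√(k_eq·m) = 2√(8767 × 93.9) = 1815 N·s/m, so ζ = c/c_c = 733/1815 = 0.4039.
ω_d = ω_n√(1 − ζ²) = 9.662 × √(1 − 0.163) = 8.839 rad/s.
T_d = 2π/ω_d = 0.7108 s.

0.711 s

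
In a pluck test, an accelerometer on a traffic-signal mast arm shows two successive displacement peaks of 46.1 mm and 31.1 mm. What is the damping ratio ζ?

0.0625

Logarithmic decrement δ = (1/n)·ln(x₀/x_n) = (1/1)·ln(46.1/31.1) = (1/1)·ln(1.482) = 0.3936.
ζ = δ/√(4π² + δ²) = 0.3936/√(39.48 + 0.155) = 0.3936/6.296 = 0.06252.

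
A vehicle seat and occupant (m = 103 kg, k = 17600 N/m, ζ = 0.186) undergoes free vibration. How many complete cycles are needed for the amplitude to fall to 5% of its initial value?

3 cycles

Logarithmic decrement δ = 2πζ/√(1 − ζ²) = 2π × 0.1860/√(1 − 0.0346) = 1.189.
x_n/x₀ = e^(−nδ) ≤ 0.05; take ln: n ≥ ln(1/0.05)/δ = 2.996/1.189 = 2.519.
So 3 complete cycles are required.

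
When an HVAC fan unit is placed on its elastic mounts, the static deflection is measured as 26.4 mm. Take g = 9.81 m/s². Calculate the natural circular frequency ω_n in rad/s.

ω_n = √(g/δ_st) = √(9.81/0.0264) = √371.6 = 19.28 rad/s.

19.3 rad/s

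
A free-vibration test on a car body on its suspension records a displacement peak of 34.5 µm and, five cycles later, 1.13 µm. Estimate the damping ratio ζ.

0.108

Logarithmic decrement δ = (1/n)·ln(x₀/x_n) = (1/5)·ln(34.5/1.13) = (1/5)·ln(30.53) = 0.6837.
ζ = δ/√(4π² + δ²) = 0.6837/√(39.48 + 0.468) = 0.6837/6.320 = 0.1082.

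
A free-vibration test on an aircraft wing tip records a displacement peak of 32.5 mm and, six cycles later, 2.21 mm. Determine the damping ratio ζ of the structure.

Logarithmic decrement δ = (1/n)·ln(x₀/x_n) = (1/6)·ln(32.5/2.21) = (1/6)·ln(14.71) = 0.4480.
ζ = δ/√(4π² + δ²) = 0.4480/√(39.48 + 0.201) = 0.4480/6.299 = 0.07113.

0.0711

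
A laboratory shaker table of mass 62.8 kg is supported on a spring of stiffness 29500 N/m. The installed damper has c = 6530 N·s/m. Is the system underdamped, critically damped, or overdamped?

overdamped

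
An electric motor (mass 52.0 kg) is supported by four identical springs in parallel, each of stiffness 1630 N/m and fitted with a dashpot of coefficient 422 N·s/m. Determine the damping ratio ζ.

0.362

Parallel springs add: k_eq = 4 × 1630 = 6520 N/m.
ω_n = √(k_eq/m) = √(6520/52.0) = 11.20 rad/s.
Critical damping c_c = 2√(k_eq·m) = 2√(6520 × 52.0) = 1165 N·s/m, so ζ = c/c_c = 422/1165 = 0.3624.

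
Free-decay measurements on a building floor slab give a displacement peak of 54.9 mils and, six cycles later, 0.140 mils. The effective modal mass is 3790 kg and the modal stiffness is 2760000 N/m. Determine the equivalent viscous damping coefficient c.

Logarithmic decrement δ = (1/n)·ln(x₀/x_n) = (1/6)·ln(54.9/0.140) = (1/6)·ln(392.1) = 0.9953.
ζ = δ/√(4π² + δ²) = 0.9953/√(39.48 + 0.991) = 0.9953/6.362 = 0.1565.
c = ζ · 2√(km) = 0.1565 × 2√(2760000 × 3790) = 0.1565 × 204600 = 32000 N·s/m.

32000 N·s/m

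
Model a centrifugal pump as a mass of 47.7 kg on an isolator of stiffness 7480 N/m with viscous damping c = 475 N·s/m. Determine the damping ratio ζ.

0.398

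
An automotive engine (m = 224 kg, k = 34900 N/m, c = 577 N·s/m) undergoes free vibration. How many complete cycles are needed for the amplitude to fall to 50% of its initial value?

2 cycles

ζ = c/(2√(km)) = 577/(2√(34900 × 224)) = 577/5592 = 0.1032.
Logarithmic decrement δ = 2πζ/√(1 − ζ²) = 2π × 0.1032/√(1 − 0.0106) = 0.6518.
x_n/x₀ = e^(−nδ) ≤ 0.5; take ln: n ≥ ln(1/0.5)/δ = 0.6931/0.6518 = 1.063.
So 2 complete cycles are required.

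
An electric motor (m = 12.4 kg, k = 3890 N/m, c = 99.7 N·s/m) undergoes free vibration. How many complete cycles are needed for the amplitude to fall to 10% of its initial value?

2 cycles

ζ = c/(2√(km)) = 99.7/(2√(3890 × 12.4)) = 99.7/439.3 = 0.2270.
Logarithmic decrement δ = 2πζ/√(1 − ζ²) = 2π × 0.2270/√(1 − 0.0515) = 1.464.
x_n/x₀ = e^(−nδ) ≤ 0.1; take ln: n ≥ ln(1/0.1)/δ = 2.303/1.464 = 1.572.
So 2 complete cycles are required.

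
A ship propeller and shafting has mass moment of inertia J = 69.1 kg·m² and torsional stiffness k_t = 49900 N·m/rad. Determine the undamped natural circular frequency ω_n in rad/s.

ω_n = √(k_t/J) = √(49900/69.1) = √722.1 = 26.87 rad/s.

26.9 rad/s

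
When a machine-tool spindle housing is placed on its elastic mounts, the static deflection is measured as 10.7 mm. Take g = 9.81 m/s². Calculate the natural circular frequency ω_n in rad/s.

ω_n = √(g/δ_st) = √(9.81/0.0107) = √916.8 = 30.28 rad/s.

30.3 rad/s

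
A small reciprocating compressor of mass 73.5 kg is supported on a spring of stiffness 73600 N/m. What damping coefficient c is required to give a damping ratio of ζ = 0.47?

c_c = 2√(k·m) = 2√(73600 × 73.5) = 4652 N·s/m.
c = ζ·c_c = 0.47 × 4652 = 2186 N·s/m.

2190 N·s/m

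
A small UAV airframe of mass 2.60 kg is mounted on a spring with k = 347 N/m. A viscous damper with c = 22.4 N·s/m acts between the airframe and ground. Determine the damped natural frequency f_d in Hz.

ω_n = √(k/m) = √(347.0/2.60) = 11.55 rad/s.
Critical damping c_c = 2√(k·m) = 2√(347.0 × 2.60) = 60.07 N·s/m, so ζ = c/c_c = 22.4/60.07 = 0.3729.
ω_d = ω_n√(1 − ζ²) = 11.55 × √(1 − 0.139) = 10.72 rad/s.
f_d = ω_d/(2π) = 1.706 Hz.

1.71 Hz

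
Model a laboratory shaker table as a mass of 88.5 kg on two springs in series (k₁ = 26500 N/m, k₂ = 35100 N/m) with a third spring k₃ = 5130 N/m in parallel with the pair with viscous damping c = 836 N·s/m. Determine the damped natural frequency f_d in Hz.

Series pair: k_s = k₁k₂/(k₁+k₂) = (26500)(35100)/(26500 + 35100) = 15100 N/m. In parallel with k₃: k_eq = 15100 + 5130 = 20230 N/m.
ω_n = √(k_eq/m) = √(20230/88.5) = 15.12 rad/s.
Critical damping c_c = 2√(k_eq·m) = 2√(20230 × 88.5) = 2676 N·s/m, so ζ = c/c_c = 836/2676 = 0.3124.
ω_d = ω_n√(1 − ζ²) = 15.12 × √(1 − 0.0976) = 14.36 rad/s.
f_d = ω_d/(2π) = 2.286 Hz.

2.29 Hz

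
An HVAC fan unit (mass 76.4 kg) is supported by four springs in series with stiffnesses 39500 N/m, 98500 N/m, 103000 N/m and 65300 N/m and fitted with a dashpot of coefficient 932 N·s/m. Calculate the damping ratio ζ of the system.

0.415

Series springs: 1/k_eq = 1/39500 + 1/98500 + 1/103000 + 1/65300 = 6.049×10^-5, so k_eq = 16530 N/m.
ω_n = √(k_eq/m) = √(16530/76.4) = 14.71 rad/s.
Critical damping c_c = 2√(k_eq·m) = 2√(16530 × 76.4) = 2248 N·s/m, so ζ = c/c_c = 932/2248 = 0.4147.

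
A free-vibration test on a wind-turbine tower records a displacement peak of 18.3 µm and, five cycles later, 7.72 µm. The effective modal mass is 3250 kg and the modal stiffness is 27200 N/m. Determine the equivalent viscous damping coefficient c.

Logarithmic decrement δ = (1/n)·ln(x₀/x_n) = (1/5)·ln(18.3/7.72) = (1/5)·ln(2.370) = 0.1726.
ζ = δ/√(4π² + δ²) = 0.1726/√(39.48 + 0.0298) = 0.1726/6.286 = 0.02746.
c = ζ · 2√(km) = 0.02746 × 2√(27200 × 3250) = 0.02746 × 18800 = 516.4 N·s/m.

516 N·s/m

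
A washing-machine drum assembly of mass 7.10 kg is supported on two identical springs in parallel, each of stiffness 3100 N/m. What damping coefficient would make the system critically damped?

420 N·s/m

Parallel springs add: k_eq = 2 × 3100 = 6200 N/m.
c_c = 2√(k_eq·m) = 2√(6200 × 7.10) = 2 × 209.8 = 419.6 N·s/m.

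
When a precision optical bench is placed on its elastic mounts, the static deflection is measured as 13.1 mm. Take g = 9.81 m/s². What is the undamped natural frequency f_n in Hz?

ω_n = √(g/δ_st) = √(9.81/0.0131) = √748.9 = 27.37 rad/s.
f_n = ω_n/(2π) = 27.37/6.283 = 4.355 Hz.

4.36 Hz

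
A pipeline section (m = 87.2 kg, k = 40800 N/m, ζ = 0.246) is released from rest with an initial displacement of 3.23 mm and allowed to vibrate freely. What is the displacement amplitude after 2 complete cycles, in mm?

Logarithmic decrement δ = 2πζ/√(1 − ζ²) = 2π × 0.2460/√(1 − 0.0605) = 1.595.
After n cycles, x_n/x₀ = e^(−nδ), so x_2 = 3.23 × e^(−2 × 1.595) = 3.23 × 0.04120 = 0.1331 mm.

0.133 mm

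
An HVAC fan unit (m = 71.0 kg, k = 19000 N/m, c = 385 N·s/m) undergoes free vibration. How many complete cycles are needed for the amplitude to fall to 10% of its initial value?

3 cycles

ζ = c/(2√(km)) = 385/(2√(19000 × 71.0)) = 385/2323 = 0.1657.
Logarithmic decrement δ = 2πζ/√(1 − ζ²) = 2π × 0.1657/√(1 − 0.0275) = 1.056.
x_n/x₀ = e^(−nδ) ≤ 0.1; take ln: n ≥ ln(1/0.1)/δ = 2.303/1.056 = 2.181.
So 3 complete cycles are required.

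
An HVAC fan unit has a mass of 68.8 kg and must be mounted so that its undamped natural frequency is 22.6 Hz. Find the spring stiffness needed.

1390000 N/m

ω_n = 2πf_n = 2π × 22.6 = 142.0 rad/s.
k = m·ω_n² = 68.8 × 142.0² = 68.8 × 20160 = 1387000 N/m.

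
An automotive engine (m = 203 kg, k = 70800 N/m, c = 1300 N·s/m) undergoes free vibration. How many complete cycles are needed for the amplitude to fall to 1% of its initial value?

ζ = c/(2√(km)) = 1300/(2√(70800 × 203)) = 1300/7582 = 0.1715.
Logarithmic decrement δ = 2πζ/√(1 − ζ²) = 2π × 0.1715/√(1 − 0.0294) = 1.093.
x_n/x₀ = e^(−nδ) ≤ 0.01; take ln: n ≥ ln(1/0.01)/δ = 4.605/1.093 = 4.212.
So 5 complete cycles are required.

5 cycles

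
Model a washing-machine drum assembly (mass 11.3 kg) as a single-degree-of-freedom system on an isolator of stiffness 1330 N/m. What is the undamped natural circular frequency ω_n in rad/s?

10.8 rad/s

ω_n = √(k/m) = √(1330/11.3) = √117.7 = 10.85 rad/s.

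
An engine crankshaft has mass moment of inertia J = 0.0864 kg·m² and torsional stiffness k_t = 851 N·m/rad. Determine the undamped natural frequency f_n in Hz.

15.8 Hz

ω_n = √(k_t/J) = √(851/0.0864) = √9850 = 99.24 rad/s.
f_n = ω_n/(2π) = 99.24/6.283 = 15.80 Hz.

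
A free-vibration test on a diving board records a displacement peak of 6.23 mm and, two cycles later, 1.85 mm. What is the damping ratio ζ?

0.0962

Logarithmic decrement δ = (1/n)·ln(x₀/x_n) = (1/2)·ln(6.23/1.85) = (1/2)·ln(3.368) = 0.6071.
ζ = δ/√(4π² + δ²) = 0.6071/√(39.48 + 0.369) = 0.6071/6.312 = 0.09617.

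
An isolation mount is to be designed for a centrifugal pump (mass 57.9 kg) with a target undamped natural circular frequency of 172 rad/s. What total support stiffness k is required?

1710000 N/m

k = m·ω_n² = 57.9 × 172.0² = 57.9 × 29580 = 1713000 N/m.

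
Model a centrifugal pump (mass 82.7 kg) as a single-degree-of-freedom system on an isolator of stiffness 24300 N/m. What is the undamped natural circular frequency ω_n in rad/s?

17.1 rad/s

ω_n = √(k/m) = √(24300/82.7) = √293.8 = 17.14 rad/s.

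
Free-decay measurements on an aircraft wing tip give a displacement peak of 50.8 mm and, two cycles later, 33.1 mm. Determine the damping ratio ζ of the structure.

0.0341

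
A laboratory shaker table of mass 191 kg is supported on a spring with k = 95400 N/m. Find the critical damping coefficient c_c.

8540 N·s/m

c_c = 2√(k·m) = 2√(95400 × 191) = 2 × 4269 = 8537 N·s/m.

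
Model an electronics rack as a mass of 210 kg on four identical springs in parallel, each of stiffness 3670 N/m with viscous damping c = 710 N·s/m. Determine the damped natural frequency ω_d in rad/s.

8.19 rad/s

Parallel springs add: k_eq = 4 × 3670 = 14680 N/m.
ω_n = √(k_eq/m) = √(14680/210) = 8.361 rad/s.
Critical damping c_c = 2√(k_eq·m) = 2√(14680 × 210) = 3512 N·s/m, so ζ = c/c_c = 710/3512 = 0.2022.
ω_d = ω_n√(1 − ζ²) = 8.361 × √(1 − 0.0409) = 8.188 rad/s.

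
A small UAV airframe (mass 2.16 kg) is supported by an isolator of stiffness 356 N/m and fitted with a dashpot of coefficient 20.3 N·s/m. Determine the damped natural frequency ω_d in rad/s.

11.9 rad/s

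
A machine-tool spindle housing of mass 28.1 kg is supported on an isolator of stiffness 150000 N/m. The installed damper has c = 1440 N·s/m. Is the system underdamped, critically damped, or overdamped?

underdamped

c_c = 2√(k·m) = 4106 N·s/m; ζ = c/c_c = 1440/4106 = 0.351.
Since ζ < 1 the system is underdamped.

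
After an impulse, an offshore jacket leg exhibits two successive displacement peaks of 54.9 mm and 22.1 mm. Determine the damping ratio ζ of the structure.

0.143

Logarithmic decrement δ = (1/n)·ln(x₀/x_n) = (1/1)·ln(54.9/22.1) = (1/1)·ln(2.484) = 0.9099.
ζ = δ/√(4π² + δ²) = 0.9099/√(39.48 + 0.828) = 0.9099/6.349 = 0.1433.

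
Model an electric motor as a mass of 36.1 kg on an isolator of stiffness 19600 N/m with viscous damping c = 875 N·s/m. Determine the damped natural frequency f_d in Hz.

ω_n = √(k/m) = √(19600/36.1) = 23.30 rad/s.
Critical damping c_c = 2√(k·m) = 2√(19600 × 36.1) = 1682 N·s/m, so ζ = c/c_c = 875/1682 = 0.5201.
ω_d = ω_n√(1 − ζ²) = 23.30 × √(1 − 0.271) = 19.90 rad/s.
f_d = ω_d/(2π) = 3.167 Hz.

3.17 Hz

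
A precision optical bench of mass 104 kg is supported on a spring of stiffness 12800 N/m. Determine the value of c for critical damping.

2310 N·s/m

c_c = 2√(k·m) = 2√(12800 × 104) = 2 × 1154 = 2308 N·s/m.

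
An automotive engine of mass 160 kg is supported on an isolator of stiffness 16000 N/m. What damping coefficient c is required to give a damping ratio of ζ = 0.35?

1120 N·s/m

c_c = 2√(k·m) = 2√(16000 × 160) = 3200 N·s/m.
c = ζ·c_c = 0.35 × 3200 = 1120 N·s/m.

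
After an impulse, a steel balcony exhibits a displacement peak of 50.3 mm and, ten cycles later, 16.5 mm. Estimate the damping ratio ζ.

Logarithmic decrement δ = (1/n)·ln(x₀/x_n) = (1/10)·ln(50.3/16.5) = (1/10)·ln(3.048) = 0.1115.
ζ = δ/√(4π² + δ²) = 0.1115/√(39.48 + 0.0124) = 0.1115/6.284 = 0.01774.

0.0177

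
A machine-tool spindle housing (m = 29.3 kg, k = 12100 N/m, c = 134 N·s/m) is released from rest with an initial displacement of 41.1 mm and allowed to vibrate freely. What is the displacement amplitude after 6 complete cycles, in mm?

ζ = c/(2√(km)) = 134/(2√(12100 × 29.3)) = 134/1191 = 0.1125.
Logarithmic decrement δ = 2πζ/√(1 − ζ²) = 2π × 0.1125/√(1 − 0.0127) = 0.7115.
After n cycles, x_n/x₀ = e^(−nδ), so x_6 = 41.1 × e^(−6 × 0.7115) = 41.1 × 0.01399 = 0.5751 mm.

0.575 mm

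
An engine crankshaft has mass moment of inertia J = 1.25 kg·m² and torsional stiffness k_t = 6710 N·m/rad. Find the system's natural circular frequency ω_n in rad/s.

ω_n = √(k_t/J) = √(6710/1.25) = √5368 = 73.27 rad/s.

73.3 rad/s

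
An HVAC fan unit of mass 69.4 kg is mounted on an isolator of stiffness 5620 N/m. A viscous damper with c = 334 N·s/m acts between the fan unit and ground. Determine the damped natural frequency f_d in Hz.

ω_n = √(k/m) = √(5620/69.4) = 8.999 rad/s.
Critical damping c_c = 2√(k·m) = 2√(5620 × 69.4) = 1249 N·s/m, so ζ = c/c_c = 334/1249 = 0.2674.
ω_d = ω_n√(1 − ζ²) = 8.999 × √(1 − 0.0715) = 8.671 rad/s.
f_d = ω_d/(2π) = 1.380 Hz.

1.38 Hz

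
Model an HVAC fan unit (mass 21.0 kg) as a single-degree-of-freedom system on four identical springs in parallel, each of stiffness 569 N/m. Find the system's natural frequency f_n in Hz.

Parallel springs add: k_eq = 4 × 569 = 2276 N/m.
ω_n = √(k_eq/m) = √(2276/21.0) = √108.4 = 10.41 rad/s.
f_n = ω_n/(2π) = 10.41/6.283 = 1.657 Hz.

1.66 Hz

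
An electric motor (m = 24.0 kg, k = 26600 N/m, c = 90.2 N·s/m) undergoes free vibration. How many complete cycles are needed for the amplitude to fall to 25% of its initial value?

4 cycles

ζ = c/(2√(km)) = 90.2/(2√(26600 × 24.0)) = 90.2/1598 = 0.05645.
Logarithmic decrement δ = 2πζ/√(1 − ζ²) = 2π × 0.05645/√(1 − 0.00319) = 0.3552.
x_n/x₀ = e^(−nδ) ≤ 0.25; take ln: n ≥ ln(1/0.25)/δ = 1.386/0.3552 = 3.903.
So 4 complete cycles are required.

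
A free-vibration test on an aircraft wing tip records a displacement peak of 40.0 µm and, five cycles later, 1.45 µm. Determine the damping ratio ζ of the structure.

0.105

Logarithmic decrement δ = (1/n)·ln(x₀/x_n) = (1/5)·ln(40.0/1.45) = (1/5)·ln(27.59) = 0.6635.
ζ = δ/√(4π² + δ²) = 0.6635/√(39.48 + 0.440) = 0.6635/6.318 = 0.1050.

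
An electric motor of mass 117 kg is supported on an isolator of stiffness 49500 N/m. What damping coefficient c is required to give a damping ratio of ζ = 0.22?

1060 N·s/m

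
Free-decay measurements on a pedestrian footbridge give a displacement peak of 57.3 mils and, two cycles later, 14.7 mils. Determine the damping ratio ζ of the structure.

Logarithmic decrement δ = (1/n)·ln(x₀/x_n) = (1/2)·ln(57.3/14.7) = (1/2)·ln(3.898) = 0.6802.
ζ = δ/√(4π² + δ²) = 0.6802/√(39.48 + 0.463) = 0.6802/6.320 = 0.1076.

0.108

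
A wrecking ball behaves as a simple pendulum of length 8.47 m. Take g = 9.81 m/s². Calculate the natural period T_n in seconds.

For a simple pendulum ω_n = √(g/L) = √(9.81/8.47) = √1.158 = 1.076 rad/s.
T_n = 2π/ω_n = 6.283/1.076 = 5.838 s.

5.84 s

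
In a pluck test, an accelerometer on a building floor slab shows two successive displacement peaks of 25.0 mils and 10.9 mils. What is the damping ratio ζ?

0.131

Logarithmic decrement δ = (1/n)·ln(x₀/x_n) = (1/1)·ln(25.0/10.9) = (1/1)·ln(2.294) = 0.8301.
ζ = δ/√(4π² + δ²) = 0.8301/√(39.48 + 0.689) = 0.8301/6.338 = 0.1310.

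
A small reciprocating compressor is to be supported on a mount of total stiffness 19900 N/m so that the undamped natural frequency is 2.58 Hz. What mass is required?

ω_n = 2πf_n = 2π × 2.58 = 16.21 rad/s.
m = k/ω_n² = 19900/16.21² = 19900/262.8 = 75.73 kg.

75.7 kg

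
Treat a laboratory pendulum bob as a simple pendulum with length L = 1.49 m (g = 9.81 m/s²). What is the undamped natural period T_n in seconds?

2.45 s

For a simple pendulum ω_n = √(g/L) = √(9.81/1.49) = √6.584 = 2.566 rad/s.
T_n = 2π/ω_n = 6.283/2.566 = 2.449 s.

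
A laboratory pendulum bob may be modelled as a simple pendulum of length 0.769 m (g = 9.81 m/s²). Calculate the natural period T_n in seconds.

For a simple pendulum ω_n = √(g/L) = √(9.81/0.769) = √12.76 = 3.572 rad/s.
T_n = 2π/ω_n = 6.283/3.572 = 1.759 s.

1.76 s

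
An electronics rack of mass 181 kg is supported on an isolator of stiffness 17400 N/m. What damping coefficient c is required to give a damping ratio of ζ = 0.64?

2270 N·s/m

c_c = 2√(k·m) = 2√(17400 × 181) = 3549 N·s/m.
c = ζ·c_c = 0.64 × 3549 = 2272 N·s/m.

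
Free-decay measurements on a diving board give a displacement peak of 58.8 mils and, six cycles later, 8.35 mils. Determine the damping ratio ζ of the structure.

Logarithmic decrement δ = (1/n)·ln(x₀/x_n) = (1/6)·ln(58.8/8.35) = (1/6)·ln(7.042) = 0.3253.
ζ = δ/√(4π² + δ²) = 0.3253/√(39.48 + 0.106) = 0.3253/6.292 = 0.05171.

0.0517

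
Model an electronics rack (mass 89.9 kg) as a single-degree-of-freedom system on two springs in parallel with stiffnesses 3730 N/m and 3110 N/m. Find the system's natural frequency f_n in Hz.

Parallel springs add: k_eq = 3730 + 3110 = 6840 N/m.
ω_n = √(k_eq/m) = √(6840/89.9) = √76.08 = 8.723 rad/s.
f_n = ω_n/(2π) = 8.723/6.283 = 1.388 Hz.

1.39 Hz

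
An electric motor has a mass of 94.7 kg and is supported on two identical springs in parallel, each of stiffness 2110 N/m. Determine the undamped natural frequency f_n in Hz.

Parallel springs add: k_eq = 2 × 2110 = 4220 N/m.
ω_n = √(k_eq/m) = √(4220/94.7) = √44.56 = 6.675 rad/s.
f_n = ω_n/(2π) = 6.675/6.283 = 1.062 Hz.

1.06 Hz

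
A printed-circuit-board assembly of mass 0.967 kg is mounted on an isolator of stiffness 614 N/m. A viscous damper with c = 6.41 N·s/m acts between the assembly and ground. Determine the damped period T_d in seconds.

ω_n = √(k/m) = √(614.0/0.967) = 25.20 rad/s.
Critical damping c_c = 2√(k·m) = 2√(614.0 × 0.967) = 48.73 N·s/m, so ζ = c/c_c = 6.41/48.73 = 0.1315.
ω_d = ω_n√(1 − ζ²) = 25.20 × √(1 − 0.0173) = 24.98 rad/s.
T_d = 2π/ω_d = 0.2515 s.

0.252 s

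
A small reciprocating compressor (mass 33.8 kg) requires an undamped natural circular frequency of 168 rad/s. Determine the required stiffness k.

954000 N/m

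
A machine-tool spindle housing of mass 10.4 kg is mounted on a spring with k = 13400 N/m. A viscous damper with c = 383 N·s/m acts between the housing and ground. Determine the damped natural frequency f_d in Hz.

4.90 Hz

ω_n = √(k/m) = √(13400/10.4) = 35.90 rad/s.
Critical damping c_c = 2√(k·m) = 2√(13400 × 10.4) = 746.6 N·s/m, so ζ = c/c_c = 383/746.6 = 0.5130.
ω_d = ω_n√(1 − ζ²) = 35.90 × √(1 − 0.263) = 30.81 rad/s.
f_d = ω_d/(2π) = 4.904 Hz.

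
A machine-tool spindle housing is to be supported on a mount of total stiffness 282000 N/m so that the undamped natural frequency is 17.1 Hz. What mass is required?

24.4 kg

ω_n = 2πf_n = 2π × 17.1 = 107.4 rad/s.
m = k/ω_n² = 282000/107.4² = 282000/11540 = 24.43 kg.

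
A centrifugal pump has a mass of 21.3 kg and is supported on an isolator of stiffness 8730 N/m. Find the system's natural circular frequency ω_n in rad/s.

ω_n = √(k/m) = √(8730/21.3) = √409.9 = 20.24 rad/s.

20.2 rad/s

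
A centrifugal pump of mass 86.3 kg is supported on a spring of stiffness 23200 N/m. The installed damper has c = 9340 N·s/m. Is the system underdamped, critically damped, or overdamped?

overdamped

c_c = 2√(k·m) = 2830 N·s/m; ζ = c/c_c = 9340/2830 = 3.30.
Since ζ > 1 the system is overdamped.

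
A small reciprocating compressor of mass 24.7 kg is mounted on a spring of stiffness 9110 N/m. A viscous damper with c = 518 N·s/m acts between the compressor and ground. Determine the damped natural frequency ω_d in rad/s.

16.1 rad/s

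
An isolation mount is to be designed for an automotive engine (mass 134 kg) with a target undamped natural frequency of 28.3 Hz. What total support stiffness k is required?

4240000 N/m

ω_n = 2πf_n = 2π × 28.3 = 177.8 rad/s.
k = m·ω_n² = 134 × 177.8² = 134 × 31620 = 4237000 N/m.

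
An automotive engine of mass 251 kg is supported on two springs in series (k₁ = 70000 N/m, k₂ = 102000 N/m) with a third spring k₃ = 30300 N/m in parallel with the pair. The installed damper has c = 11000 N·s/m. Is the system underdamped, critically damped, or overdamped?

overdamped

Series pair: k_s = k₁k₂/(k₁+k₂) = (70000)(102000)/(70000 + 102000) = 41510 N/m. In parallel with k₃: k_eq = 41510 + 30300 = 71810 N/m.
c_c = 2√(k_eq·m) = 8491 N·s/m; ζ = c/c_c = 11000/8491 = 1.30.
Since ζ > 1 the system is overdamped.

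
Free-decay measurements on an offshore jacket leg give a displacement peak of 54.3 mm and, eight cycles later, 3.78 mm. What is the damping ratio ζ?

0.0529

Logarithmic decrement δ = (1/n)·ln(x₀/x_n) = (1/8)·ln(54.3/3.78) = (1/8)·ln(14.37) = 0.3331.
ζ = δ/√(4π² + δ²) = 0.3331/√(39.48 + 0.111) = 0.3331/6.292 = 0.05294.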